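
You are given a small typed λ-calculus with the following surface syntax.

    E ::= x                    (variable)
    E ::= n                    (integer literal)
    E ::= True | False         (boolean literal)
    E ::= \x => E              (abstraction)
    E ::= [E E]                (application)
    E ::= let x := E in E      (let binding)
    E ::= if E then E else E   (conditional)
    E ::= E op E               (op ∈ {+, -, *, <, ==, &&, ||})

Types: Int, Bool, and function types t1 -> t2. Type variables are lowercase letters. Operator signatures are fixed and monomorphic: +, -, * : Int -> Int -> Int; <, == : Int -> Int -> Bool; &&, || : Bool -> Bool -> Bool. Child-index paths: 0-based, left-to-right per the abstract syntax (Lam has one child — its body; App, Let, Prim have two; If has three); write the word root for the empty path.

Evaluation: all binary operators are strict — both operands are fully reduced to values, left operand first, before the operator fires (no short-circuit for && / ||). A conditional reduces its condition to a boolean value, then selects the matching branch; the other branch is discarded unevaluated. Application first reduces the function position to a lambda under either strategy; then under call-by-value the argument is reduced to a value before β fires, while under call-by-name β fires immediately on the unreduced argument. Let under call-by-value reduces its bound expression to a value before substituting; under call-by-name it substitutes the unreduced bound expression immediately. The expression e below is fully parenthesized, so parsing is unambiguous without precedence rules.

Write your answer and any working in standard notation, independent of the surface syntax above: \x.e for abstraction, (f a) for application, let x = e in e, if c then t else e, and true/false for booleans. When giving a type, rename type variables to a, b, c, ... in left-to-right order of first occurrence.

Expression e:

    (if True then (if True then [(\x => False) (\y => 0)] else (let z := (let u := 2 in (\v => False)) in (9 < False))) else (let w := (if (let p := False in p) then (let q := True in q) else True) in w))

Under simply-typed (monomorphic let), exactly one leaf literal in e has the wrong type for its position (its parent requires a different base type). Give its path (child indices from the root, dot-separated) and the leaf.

Derivation:
  unify Bool ~ Bool
  unify Bool ~ Bool
\x._ : a -> Bool
\y._ : b -> Int
  unify a -> Bool ~ (b -> Int) -> c
  unify a ~ b -> Int
  unify Bool ~ c
_ _ : Bool
let u : Int
\v._ : d -> Bool
let z : d -> Bool
  unify Int ~ Int
  unify Bool ~ Int
  FAIL: mismatch Bool ~ Int

Answer: 1.2.1.1 : false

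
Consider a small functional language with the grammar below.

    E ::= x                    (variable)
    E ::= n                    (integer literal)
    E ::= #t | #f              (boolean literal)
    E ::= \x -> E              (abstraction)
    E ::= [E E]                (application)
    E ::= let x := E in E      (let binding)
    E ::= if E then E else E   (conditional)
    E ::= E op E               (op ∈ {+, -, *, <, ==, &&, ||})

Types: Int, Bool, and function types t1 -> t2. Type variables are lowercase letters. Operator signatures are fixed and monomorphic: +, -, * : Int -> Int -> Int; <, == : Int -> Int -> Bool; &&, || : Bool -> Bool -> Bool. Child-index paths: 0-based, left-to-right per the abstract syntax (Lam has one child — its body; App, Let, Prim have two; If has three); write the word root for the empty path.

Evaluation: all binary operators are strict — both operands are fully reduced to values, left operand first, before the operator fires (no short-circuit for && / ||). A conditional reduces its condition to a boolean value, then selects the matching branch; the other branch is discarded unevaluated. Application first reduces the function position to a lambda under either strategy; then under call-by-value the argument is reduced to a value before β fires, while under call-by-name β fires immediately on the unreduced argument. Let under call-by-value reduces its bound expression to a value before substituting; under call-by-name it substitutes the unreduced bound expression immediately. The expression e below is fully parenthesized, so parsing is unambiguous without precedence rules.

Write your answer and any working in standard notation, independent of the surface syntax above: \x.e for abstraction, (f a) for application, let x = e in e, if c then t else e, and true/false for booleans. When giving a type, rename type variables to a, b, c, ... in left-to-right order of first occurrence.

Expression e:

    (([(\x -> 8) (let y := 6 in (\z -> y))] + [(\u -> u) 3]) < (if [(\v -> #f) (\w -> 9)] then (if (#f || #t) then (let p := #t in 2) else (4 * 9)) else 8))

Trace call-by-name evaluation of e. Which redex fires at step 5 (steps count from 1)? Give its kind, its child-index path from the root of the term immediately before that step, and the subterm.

Answer: if at 1 : (if false then (if (false || true) then (let p = true in 2) else (4 * 9)) else 8)

Working:
step 0: ((((\x.8) (let y = 6 in (\z.y))) + ((\u.u) 3)) < (if ((\v.false) (\w.9)) then (if (false || true) then (let p = true in 2) else (4 * 9)) else 8))
step 1: [beta@0.0] ((8 + ((\u.u) 3)) < (if ((\v.false) (\w.9)) then (if (false || true) then (let p = true in 2) else (4 * 9)) else 8))
step 2: [beta@0.1] ((8 + 3) < (if ((\v.false) (\w.9)) then (if (false || true) then (let p = true in 2) else (4 * 9)) else 8))
step 3: [delta@0] (11 < (if ((\v.false) (\w.9)) then (if (false || true) then (let p = true in 2) else (4 * 9)) else 8))
step 4: [beta@1.0] (11 < (if false then (if (false || true) then (let p = true in 2) else (4 * 9)) else 8))
step 5: [if@1] (11 < 8)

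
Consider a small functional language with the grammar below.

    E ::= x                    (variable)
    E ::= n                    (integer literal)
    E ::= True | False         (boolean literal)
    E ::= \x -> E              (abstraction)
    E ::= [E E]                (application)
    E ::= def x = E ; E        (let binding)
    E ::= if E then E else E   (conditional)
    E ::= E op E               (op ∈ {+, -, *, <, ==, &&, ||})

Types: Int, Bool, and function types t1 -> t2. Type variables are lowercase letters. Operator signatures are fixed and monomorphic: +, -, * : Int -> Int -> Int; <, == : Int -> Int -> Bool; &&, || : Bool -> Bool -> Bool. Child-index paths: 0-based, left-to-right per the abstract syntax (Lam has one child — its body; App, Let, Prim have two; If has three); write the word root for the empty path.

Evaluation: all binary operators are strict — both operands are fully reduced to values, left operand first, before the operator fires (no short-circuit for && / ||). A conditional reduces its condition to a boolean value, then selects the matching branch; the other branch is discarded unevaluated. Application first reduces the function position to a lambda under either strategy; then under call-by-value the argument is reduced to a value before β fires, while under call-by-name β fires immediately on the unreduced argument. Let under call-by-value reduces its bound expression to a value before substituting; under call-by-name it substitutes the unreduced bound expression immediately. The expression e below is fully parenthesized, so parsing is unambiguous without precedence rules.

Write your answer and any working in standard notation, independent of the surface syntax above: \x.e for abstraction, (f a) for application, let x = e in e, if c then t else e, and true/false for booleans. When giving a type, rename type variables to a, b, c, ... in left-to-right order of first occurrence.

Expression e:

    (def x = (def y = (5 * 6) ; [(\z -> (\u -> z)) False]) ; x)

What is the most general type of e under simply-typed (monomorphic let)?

Derivation:
  unify Int ~ Int
  unify Int ~ Int
let y : Int
z : a
\u._ : b -> a
\z._ : a -> b -> a
  unify a -> b -> a ~ Bool -> c
  unify a ~ Bool
  unify b -> Bool ~ c
_ _ : b -> Bool
let x : b -> Bool
x : b -> Bool

Answer: a -> Bool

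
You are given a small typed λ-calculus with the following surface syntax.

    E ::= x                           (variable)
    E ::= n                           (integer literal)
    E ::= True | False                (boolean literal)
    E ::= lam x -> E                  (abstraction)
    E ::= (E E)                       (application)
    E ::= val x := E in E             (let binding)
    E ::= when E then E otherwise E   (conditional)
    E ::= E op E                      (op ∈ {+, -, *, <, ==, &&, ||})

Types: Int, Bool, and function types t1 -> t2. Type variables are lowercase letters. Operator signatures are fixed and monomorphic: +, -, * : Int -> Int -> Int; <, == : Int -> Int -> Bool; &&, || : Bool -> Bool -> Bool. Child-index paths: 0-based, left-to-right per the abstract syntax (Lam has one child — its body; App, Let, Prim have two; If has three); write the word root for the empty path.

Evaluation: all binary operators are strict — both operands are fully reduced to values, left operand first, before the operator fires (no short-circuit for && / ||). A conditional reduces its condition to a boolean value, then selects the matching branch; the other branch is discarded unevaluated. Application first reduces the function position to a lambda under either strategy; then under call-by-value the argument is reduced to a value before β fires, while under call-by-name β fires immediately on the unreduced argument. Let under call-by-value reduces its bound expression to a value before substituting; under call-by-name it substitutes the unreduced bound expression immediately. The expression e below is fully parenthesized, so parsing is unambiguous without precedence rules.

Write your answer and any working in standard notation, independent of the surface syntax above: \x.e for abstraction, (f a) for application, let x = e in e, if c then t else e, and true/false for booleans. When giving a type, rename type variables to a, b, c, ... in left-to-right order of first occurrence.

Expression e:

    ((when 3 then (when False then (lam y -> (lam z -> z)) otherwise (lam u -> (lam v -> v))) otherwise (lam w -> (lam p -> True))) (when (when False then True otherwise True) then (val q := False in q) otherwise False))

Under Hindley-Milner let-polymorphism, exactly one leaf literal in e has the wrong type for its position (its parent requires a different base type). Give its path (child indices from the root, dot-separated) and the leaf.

Derivation:
  unify Int ~ Bool
  FAIL: mismatch Int ~ Bool

Answer: 0.0 : 3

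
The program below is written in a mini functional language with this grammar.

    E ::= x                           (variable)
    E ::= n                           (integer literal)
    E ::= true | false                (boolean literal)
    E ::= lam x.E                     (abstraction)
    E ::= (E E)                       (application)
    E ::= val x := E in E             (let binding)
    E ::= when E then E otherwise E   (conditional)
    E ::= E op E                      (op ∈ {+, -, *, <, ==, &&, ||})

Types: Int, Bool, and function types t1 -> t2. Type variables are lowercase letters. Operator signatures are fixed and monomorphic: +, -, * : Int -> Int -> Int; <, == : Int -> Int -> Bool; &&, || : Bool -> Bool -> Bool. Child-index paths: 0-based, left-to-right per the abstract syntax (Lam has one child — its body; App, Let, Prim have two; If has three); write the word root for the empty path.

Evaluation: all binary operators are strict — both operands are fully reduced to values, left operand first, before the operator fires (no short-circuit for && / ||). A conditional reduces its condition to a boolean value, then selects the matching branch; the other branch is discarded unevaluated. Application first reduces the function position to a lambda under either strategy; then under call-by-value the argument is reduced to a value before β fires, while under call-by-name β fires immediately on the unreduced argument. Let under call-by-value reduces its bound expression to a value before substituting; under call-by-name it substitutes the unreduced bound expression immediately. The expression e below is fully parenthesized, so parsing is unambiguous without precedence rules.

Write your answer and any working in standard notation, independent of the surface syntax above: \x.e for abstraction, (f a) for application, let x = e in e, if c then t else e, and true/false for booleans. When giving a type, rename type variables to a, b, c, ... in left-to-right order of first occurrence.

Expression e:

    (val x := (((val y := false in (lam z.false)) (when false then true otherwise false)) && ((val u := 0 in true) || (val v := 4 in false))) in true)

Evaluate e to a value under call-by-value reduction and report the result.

Trace:
step 0: (let x = (((let y = false in (\z.false)) (if false then true else false)) && ((let u = 0 in true) || (let v = 4 in false))) in true)
step 1: [let@0.0.0] (let x = (((\z.false) (if false then true else false)) && ((let u = 0 in true) || (let v = 4 in false))) in true)
step 2: [if@0.0.1] (let x = (((\z.false) false) && ((let u = 0 in true) || (let v = 4 in false))) in true)
step 3: [beta@0.0] (let x = (false && ((let u = 0 in true) || (let v = 4 in false))) in true)
step 4: [let@0.1.0] (let x = (false && (true || (let v = 4 in false))) in true)
step 5: [let@0.1.1] (let x = (false && (true || false)) in true)
step 6: [delta@0.1] (let x = (false && true) in true)
step 7: [delta@0] (let x = false in true)
step 8: [let@root] true

Answer: true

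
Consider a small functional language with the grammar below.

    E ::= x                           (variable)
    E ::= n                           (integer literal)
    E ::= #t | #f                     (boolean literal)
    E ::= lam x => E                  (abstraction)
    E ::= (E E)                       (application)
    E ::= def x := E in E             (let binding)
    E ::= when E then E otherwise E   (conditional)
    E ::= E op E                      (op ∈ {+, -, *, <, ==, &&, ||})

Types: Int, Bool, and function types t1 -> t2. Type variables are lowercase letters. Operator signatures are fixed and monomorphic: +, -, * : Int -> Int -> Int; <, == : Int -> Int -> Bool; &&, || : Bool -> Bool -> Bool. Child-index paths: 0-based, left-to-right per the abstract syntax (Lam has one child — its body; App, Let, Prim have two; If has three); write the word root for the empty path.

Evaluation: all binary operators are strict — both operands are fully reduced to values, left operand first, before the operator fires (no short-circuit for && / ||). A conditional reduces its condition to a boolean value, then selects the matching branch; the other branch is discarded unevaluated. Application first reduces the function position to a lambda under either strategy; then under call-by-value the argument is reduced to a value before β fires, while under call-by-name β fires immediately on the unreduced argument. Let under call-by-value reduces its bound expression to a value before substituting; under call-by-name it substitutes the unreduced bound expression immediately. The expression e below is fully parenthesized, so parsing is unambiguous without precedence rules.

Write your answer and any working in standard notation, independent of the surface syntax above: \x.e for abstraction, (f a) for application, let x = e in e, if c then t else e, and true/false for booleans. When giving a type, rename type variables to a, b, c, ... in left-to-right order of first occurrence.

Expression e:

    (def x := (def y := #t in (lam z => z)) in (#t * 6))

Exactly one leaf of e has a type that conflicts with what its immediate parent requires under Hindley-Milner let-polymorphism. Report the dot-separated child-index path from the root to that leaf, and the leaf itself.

Trace:
let y : Bool
z : a
\z._ : a -> a
let x : forall. a -> a
  unify Bool ~ Int
  FAIL: mismatch Bool ~ Int

Answer: 1.0 : true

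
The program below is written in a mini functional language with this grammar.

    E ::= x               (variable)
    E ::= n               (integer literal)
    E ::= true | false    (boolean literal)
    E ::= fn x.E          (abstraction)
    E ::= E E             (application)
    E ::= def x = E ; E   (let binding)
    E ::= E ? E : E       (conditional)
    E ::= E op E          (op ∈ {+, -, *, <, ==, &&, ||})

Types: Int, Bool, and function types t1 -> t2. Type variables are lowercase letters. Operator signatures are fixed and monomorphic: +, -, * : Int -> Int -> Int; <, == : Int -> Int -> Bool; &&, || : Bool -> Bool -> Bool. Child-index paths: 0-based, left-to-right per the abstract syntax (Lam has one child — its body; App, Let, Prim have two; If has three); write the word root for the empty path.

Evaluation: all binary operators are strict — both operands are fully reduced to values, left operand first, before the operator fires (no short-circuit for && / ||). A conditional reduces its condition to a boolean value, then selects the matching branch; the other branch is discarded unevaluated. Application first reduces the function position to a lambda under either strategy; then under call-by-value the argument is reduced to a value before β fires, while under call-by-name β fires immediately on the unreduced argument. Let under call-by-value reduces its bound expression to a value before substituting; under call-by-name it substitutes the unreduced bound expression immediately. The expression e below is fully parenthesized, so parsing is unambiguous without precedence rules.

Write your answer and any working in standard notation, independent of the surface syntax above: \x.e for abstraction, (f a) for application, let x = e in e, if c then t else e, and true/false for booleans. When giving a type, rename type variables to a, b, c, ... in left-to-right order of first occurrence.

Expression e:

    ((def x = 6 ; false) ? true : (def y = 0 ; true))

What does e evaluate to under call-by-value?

Derivation:
step 0: (if (let x = 6 in false) then true else (let y = 0 in true))
step 1: [let@0] (if false then true else (let y = 0 in true))
step 2: [if@root] (let y = 0 in true)
step 3: [let@root] true

Answer: true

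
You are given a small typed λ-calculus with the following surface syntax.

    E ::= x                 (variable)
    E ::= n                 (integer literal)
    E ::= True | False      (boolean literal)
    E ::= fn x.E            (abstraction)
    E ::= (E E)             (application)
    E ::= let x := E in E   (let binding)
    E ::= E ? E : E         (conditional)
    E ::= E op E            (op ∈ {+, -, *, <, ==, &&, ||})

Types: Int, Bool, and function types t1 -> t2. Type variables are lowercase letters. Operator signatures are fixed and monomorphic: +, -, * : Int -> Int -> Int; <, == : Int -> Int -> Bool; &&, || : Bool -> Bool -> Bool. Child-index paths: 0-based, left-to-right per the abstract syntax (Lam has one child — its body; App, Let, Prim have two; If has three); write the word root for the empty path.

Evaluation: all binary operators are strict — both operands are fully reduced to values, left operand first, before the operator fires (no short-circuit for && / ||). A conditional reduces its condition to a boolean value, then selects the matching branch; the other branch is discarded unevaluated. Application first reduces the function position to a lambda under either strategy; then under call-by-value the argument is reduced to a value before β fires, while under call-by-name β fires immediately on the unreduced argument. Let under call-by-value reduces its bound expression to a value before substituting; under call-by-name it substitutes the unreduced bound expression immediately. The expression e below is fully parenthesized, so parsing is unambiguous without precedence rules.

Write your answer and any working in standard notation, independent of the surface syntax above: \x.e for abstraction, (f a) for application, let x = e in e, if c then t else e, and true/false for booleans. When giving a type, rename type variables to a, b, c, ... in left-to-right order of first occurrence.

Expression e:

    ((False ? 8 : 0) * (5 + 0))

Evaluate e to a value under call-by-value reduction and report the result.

Answer: 0

Working:
step 0: ((if false then 8 else 0) * (5 + 0))
step 1: [if@0] (0 * (5 + 0))
step 2: [delta@1] (0 * 5)
step 3: [delta@root] 0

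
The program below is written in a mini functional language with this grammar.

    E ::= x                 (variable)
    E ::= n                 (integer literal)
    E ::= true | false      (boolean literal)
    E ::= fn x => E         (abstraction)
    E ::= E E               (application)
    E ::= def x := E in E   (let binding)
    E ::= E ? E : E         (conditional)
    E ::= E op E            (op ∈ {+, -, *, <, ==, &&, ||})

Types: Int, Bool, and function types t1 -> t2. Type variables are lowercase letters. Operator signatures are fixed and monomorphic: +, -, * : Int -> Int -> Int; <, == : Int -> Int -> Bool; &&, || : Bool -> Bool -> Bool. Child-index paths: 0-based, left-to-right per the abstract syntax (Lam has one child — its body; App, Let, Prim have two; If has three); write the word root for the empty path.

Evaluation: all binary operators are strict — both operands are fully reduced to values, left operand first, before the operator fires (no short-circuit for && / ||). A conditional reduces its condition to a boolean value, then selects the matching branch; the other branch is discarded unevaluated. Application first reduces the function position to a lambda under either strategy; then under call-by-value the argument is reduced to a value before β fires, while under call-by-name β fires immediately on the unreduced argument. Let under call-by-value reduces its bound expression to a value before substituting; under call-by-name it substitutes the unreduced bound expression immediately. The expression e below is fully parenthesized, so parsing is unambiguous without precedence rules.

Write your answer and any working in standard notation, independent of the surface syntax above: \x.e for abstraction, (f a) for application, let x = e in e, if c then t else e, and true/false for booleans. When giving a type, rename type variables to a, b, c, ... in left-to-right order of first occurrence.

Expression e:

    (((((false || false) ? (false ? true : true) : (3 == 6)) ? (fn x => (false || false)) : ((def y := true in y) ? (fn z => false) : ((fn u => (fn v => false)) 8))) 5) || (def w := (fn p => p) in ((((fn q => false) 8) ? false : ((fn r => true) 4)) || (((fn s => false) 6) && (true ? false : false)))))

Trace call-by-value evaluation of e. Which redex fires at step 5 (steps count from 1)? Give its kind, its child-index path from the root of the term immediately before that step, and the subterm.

Answer: let at 0.0.0 : (let y = true in y)

Working:
step 0: (((if (if (false || false) then (if false then true else true) else (3 == 6)) then (\x.(false || false)) else (if (let y = true in y) then (\z.false) else ((\u.(\v.false)) 8))) 5) || (let w = (\p.p) in ((if ((\q.false) 8) then false else ((\r.true) 4)) || (((\s.false) 6) && (if true then false else false)))))
step 1: [delta@0.0.0.0] (((if (if false then (if false then true else true) else (3 == 6)) then (\x.(false || false)) else (if (let y = true in y) then (\z.false) else ((\u.(\v.false)) 8))) 5) || (let w = (\p.p) in ((if ((\q.false) 8) then false else ((\r.true) 4)) || (((\s.false) 6) && (if true then false else false)))))
step 2: [if@0.0.0] (((if (3 == 6) then (\x.(false || false)) else (if (let y = true in y) then (\z.false) else ((\u.(\v.false)) 8))) 5) || (let w = (\p.p) in ((if ((\q.false) 8) then false else ((\r.true) 4)) || (((\s.false) 6) && (if true then false else false)))))
step 3: [delta@0.0.0] (((if false then (\x.(false || false)) else (if (let y = true in y) then (\z.false) else ((\u.(\v.false)) 8))) 5) || (let w = (\p.p) in ((if ((\q.false) 8) then false else ((\r.true) 4)) || (((\s.false) 6) && (if true then false else false)))))
step 4: [if@0.0] (((if (let y = true in y) then (\z.false) else ((\u.(\v.false)) 8)) 5) || (let w = (\p.p) in ((if ((\q.false) 8) then false else ((\r.true) 4)) || (((\s.false) 6) && (if true then false else false)))))
step 5: [let@0.0.0] (((if true then (\z.false) else ((\u.(\v.false)) 8)) 5) || (let w = (\p.p) in ((if ((\q.false) 8) then false else ((\r.true) 4)) || (((\s.false) 6) && (if true then false else false)))))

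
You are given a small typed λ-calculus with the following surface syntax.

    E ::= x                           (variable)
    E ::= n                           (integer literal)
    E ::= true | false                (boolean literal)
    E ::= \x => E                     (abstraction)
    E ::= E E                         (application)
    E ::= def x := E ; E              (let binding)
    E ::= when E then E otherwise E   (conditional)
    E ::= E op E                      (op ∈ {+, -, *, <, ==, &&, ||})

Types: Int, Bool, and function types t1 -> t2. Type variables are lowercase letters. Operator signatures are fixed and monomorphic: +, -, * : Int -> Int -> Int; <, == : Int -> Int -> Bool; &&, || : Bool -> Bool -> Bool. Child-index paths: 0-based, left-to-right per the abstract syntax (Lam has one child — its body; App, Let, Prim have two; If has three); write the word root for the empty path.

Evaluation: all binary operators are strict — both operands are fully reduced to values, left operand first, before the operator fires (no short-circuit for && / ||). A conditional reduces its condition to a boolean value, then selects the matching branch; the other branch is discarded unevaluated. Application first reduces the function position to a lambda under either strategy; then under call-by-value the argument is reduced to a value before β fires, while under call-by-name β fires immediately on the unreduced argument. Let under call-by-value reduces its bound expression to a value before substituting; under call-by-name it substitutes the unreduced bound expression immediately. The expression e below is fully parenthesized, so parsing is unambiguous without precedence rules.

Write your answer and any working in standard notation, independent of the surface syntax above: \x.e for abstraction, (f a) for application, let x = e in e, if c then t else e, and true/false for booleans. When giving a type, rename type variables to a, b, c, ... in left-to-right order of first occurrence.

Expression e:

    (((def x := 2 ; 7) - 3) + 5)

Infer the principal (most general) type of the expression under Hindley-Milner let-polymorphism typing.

Trace:
let x : Int
  unify Int ~ Int
  unify Int ~ Int
  unify Int ~ Int
  unify Int ~ Int

Answer: Int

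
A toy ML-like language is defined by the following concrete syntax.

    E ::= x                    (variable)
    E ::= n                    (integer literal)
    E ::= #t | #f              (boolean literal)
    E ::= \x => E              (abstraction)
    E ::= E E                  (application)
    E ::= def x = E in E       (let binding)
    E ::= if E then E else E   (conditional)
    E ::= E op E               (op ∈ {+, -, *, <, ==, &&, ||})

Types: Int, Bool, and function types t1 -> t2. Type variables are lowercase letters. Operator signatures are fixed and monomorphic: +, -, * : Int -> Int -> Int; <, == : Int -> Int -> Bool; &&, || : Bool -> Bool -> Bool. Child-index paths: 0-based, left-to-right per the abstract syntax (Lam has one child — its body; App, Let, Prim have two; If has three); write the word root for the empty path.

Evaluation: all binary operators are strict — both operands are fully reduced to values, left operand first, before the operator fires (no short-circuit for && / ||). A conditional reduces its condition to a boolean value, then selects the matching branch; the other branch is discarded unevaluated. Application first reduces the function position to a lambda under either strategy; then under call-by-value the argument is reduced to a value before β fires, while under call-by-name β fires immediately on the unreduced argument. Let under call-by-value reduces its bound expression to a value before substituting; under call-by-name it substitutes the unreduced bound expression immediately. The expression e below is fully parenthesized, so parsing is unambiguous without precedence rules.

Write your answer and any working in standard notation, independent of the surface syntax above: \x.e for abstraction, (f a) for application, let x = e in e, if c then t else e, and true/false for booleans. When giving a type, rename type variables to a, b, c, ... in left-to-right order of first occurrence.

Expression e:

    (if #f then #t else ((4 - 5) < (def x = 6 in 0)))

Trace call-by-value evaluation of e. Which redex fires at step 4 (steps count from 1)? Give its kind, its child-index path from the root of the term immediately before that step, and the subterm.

Answer: delta at root : (-1 < 0)

Trace:
step 0: (if false then true else ((4 - 5) < (let x = 6 in 0)))
step 1: [if@root] ((4 - 5) < (let x = 6 in 0))
step 2: [delta@0] (-1 < (let x = 6 in 0))
step 3: [let@1] (-1 < 0)
step 4: [delta@root] true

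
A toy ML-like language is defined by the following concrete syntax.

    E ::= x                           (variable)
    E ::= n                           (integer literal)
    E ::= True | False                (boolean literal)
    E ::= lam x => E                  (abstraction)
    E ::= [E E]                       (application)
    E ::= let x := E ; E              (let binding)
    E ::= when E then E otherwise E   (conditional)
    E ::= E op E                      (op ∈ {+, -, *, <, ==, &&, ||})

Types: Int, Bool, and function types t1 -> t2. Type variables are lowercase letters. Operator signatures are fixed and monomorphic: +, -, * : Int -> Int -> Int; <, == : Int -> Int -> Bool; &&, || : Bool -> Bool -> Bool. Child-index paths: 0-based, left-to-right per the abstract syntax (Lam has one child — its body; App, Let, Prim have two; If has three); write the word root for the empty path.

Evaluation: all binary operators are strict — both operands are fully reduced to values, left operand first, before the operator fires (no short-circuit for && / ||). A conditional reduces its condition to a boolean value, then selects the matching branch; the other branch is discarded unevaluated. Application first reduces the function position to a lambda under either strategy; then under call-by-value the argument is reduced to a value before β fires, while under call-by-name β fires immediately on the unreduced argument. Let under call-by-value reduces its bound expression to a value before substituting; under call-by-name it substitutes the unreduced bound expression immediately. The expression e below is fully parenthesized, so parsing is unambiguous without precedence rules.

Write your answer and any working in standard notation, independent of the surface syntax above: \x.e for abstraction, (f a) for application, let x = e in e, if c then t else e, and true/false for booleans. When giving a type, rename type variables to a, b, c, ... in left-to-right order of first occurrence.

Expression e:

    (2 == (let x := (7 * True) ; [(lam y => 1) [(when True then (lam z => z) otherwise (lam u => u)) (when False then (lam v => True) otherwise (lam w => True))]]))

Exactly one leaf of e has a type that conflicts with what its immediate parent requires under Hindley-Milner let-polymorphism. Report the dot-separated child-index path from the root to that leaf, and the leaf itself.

Trace:
  unify Int ~ Int
  unify Int ~ Int
  unify Bool ~ Int
  FAIL: mismatch Bool ~ Int

Answer: 1.0.1 : true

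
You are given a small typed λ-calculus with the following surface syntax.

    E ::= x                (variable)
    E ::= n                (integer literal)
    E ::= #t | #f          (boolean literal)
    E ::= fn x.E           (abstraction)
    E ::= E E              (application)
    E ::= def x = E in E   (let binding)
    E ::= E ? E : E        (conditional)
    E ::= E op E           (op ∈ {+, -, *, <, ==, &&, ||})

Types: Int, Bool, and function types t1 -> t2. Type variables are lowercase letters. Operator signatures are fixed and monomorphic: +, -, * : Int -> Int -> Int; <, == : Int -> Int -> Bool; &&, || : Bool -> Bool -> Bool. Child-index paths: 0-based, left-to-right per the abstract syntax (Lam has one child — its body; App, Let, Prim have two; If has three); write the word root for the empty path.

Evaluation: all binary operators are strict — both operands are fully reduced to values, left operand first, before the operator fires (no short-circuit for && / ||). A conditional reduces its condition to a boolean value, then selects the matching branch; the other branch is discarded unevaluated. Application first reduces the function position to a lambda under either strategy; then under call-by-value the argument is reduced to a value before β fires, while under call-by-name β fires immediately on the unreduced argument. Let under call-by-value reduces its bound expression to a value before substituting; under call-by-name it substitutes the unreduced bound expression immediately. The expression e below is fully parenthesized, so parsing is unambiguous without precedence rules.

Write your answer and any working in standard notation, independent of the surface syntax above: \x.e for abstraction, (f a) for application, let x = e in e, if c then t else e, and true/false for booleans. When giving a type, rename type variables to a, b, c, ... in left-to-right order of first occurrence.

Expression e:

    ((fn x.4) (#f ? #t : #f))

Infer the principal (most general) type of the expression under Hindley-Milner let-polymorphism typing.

Answer: Int

Working:
\x._ : a -> Int
  unify Bool ~ Bool
  unify Bool ~ Bool
  unify a -> Int ~ Bool -> b
  unify a ~ Bool
  unify Int ~ b
_ _ : Int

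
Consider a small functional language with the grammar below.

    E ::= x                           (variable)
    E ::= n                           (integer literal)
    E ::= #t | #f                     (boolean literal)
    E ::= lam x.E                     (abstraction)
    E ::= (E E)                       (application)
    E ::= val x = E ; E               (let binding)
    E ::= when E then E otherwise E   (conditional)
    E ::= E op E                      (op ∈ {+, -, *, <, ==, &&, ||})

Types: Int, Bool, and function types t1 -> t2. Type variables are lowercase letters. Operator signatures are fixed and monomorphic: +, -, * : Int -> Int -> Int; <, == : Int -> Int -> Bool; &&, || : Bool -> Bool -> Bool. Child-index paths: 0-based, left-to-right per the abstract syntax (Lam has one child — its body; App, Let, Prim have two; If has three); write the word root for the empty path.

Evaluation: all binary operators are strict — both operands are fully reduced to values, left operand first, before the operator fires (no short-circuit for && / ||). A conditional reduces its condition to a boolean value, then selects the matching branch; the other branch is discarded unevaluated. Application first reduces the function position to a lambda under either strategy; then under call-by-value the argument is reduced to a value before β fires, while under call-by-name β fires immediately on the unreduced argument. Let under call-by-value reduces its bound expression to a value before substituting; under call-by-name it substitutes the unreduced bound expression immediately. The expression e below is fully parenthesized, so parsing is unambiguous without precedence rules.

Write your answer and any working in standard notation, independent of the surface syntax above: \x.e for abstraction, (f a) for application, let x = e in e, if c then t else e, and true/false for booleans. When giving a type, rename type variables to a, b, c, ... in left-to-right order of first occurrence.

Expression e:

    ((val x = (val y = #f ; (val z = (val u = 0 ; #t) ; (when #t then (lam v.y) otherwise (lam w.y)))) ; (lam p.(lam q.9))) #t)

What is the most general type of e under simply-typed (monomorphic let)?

Derivation:
let y : Bool
let u : Int
let z : Bool
  unify Bool ~ Bool
y : Bool
\v._ : a -> Bool
y : Bool
\w._ : b -> Bool
  unify a -> Bool ~ b -> Bool
  unify a ~ b
  unify Bool ~ Bool
let x : b -> Bool
\q._ : d -> Int
\p._ : c -> d -> Int
  unify c -> d -> Int ~ Bool -> e
  unify c ~ Bool
  unify d -> Int ~ e
_ _ : d -> Int

Answer: a -> Int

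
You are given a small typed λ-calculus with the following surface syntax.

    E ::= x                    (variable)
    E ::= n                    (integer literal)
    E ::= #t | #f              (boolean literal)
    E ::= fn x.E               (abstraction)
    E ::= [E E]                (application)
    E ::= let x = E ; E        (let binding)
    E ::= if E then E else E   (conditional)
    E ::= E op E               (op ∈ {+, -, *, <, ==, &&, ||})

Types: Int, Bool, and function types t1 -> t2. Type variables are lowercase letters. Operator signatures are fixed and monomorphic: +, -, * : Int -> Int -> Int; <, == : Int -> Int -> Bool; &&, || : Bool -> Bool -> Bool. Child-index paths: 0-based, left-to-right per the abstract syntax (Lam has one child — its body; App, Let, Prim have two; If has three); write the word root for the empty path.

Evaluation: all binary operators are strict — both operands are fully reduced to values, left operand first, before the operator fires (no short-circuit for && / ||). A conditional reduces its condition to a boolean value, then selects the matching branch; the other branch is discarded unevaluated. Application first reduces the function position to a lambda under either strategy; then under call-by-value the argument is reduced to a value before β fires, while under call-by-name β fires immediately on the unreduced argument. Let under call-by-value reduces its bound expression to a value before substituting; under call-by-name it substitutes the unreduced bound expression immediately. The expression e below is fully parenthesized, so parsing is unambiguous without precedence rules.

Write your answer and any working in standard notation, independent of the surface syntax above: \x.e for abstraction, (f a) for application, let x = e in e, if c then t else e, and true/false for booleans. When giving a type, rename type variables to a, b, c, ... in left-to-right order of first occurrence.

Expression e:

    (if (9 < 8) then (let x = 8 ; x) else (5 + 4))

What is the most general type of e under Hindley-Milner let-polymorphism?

Answer: Int

Trace:
  unify Int ~ Int
  unify Int ~ Int
  unify Bool ~ Bool
let x : Int
x : Int
  unify Int ~ Int
  unify Int ~ Int
  unify Int ~ Int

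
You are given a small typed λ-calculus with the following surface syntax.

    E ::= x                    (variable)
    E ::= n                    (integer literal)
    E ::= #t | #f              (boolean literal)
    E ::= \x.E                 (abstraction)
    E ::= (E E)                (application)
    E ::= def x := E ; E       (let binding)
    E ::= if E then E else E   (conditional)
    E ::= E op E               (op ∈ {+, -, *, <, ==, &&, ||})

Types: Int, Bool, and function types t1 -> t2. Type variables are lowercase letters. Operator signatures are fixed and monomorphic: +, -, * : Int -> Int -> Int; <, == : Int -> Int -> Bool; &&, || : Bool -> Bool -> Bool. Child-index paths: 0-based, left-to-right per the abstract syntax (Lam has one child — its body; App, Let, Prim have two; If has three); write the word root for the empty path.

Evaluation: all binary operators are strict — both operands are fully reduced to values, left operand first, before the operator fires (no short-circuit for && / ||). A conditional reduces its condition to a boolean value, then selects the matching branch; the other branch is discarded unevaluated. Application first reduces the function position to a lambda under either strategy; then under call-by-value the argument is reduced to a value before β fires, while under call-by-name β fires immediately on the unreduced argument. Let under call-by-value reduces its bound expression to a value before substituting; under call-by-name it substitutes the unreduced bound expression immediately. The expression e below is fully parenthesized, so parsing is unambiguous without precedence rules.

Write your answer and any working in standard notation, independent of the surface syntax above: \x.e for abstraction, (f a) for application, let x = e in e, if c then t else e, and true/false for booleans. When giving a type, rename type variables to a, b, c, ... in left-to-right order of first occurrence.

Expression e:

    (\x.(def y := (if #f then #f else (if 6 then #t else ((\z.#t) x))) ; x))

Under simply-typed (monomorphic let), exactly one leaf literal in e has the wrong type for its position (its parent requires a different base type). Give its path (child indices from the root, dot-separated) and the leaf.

Derivation:
  unify Bool ~ Bool
  unify Int ~ Bool
  FAIL: mismatch Int ~ Bool

Answer: 0.0.2.0 : 6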